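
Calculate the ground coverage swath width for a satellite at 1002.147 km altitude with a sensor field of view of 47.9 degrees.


FOV = 47.9 deg = 0.8360127 rad
swath = 2 * alt * tan(FOV/2) = 2 * 1002.147 * tan(0.4180064)
swath = 2 * 1002.147 * 0.4441834
swath = 890.2742 km

890.2742 km


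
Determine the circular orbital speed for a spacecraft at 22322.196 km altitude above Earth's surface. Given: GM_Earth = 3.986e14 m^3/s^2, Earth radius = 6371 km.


r = R_E + alt = 6371.0 + 22322.196 = 28693.1960 km = 2.8693196e+07 m
v = sqrt(mu/r) = sqrt(3.986e14 / 2.8693196e+07) = 3727.1699 m/s = 3.7272 km/s

3.7272 km/s


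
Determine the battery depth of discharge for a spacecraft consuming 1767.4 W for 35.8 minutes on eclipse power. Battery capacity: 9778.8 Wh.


E_used = P * t / 60 = 1767.4 * 35.8 / 60 = 1054.5487 Wh
DOD = E_used / E_total * 100 = 1054.5487 / 9778.8 * 100
DOD = 10.7840 %

10.7840 %


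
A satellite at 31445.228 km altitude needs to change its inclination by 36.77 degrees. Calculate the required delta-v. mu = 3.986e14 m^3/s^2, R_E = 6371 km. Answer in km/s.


r = 37816.2280 km = 3.7816228e+07 m
V = sqrt(mu/r) = 3246.6057 m/s
di = 36.77 deg = 0.6417576 rad
dV = 2*V*sin(di/2) = 2*3246.6057*sin(0.3208788)
dV = 2047.9628 m/s = 2.0480 km/s

2.0480 km/s


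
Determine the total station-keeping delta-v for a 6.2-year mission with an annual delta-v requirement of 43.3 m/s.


dV = rate * years = 43.3 * 6.2
dV = 268.4600 m/s

268.4600 m/s


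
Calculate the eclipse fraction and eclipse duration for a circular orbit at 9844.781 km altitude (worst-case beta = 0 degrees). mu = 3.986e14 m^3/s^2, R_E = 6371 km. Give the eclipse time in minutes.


r = 16215.7810 km
T = 342.5049 min
Eclipse fraction = arcsin(R_E/r)/pi = arcsin(6371.0000/16215.7810)/pi
= arcsin(0.3928889)/pi = 0.1285243
Eclipse duration = 0.1285243 * 342.5049 = 44.0202 min

44.0202 minutes


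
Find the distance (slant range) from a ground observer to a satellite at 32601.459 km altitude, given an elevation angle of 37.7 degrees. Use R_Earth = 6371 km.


h = 32601.459 km, el = 37.7 deg
d = -R_E*sin(el) + sqrt((R_E*sin(el))^2 + 2*R_E*h + h^2)
d = -6371.0000*sin(0.6579891) + sqrt((6371.0000*0.611527)^2 + 2*6371.0000*32601.459 + 32601.459^2)
d = 34749.0390 km

34749.0390 km


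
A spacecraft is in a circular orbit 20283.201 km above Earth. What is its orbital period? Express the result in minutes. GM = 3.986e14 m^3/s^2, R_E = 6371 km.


r = 26654.2010 km = 2.6654201e+07 m
T = 2*pi*sqrt(r^3/mu) = 2*pi*sqrt(1.8936382e+22 / 3.986e14)
T = 43307.1619 s = 721.7860 min

721.7860 minutes


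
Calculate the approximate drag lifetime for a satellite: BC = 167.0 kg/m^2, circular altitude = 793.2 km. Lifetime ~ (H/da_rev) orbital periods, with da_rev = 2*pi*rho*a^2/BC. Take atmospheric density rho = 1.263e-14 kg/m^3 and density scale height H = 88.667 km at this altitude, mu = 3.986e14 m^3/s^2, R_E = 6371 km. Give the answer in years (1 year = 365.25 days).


a = R_E + alt = 7164.2000 km = 7.1642e+06 m
da_rev = 2*pi*rho*a^2/BC = 2*pi*1.263e-14*(7.1642e+06)^2/167.0 = 0.0243894581 m per revolution
N = H/da_rev = 88667.0000 m / 0.0243894581 m = 3.6354641e+06 revolutions
P = 2*pi*sqrt(a^3/mu) = 6034.7985 s
lifetime = N*P = 3.6354641e+06 * 6034.7985 = 2.1939293e+10 s = 253927.0076 days
years = 253927.0076 / 365.25 = 695.2143 years

695.2143 years


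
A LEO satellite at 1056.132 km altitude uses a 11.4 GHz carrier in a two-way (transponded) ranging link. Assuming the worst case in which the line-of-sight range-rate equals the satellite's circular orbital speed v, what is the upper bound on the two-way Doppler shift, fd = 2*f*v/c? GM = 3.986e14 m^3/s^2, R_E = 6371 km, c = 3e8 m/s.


r = 7.427132e+06 m
v = sqrt(mu/r) = 7325.8509 m/s (worst-case radial velocity)
f = 11.4 GHz = 1.14e+10 Hz
fd = 2*f*v/c = 2*1.14e+10*7325.8509/3.0e+08
fd = 556764.6690 Hz

556764.6690 Hz


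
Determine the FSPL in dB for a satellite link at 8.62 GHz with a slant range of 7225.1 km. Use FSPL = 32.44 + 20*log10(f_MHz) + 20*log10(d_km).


f = 8.62 GHz = 8620.0000 MHz
d = 7225.1 km
FSPL = 32.44 + 20*log10(8620.0000) + 20*log10(7225.1)
FSPL = 32.44 + 78.7101 + 77.1769
FSPL = 188.3270 dB

188.3270 dB


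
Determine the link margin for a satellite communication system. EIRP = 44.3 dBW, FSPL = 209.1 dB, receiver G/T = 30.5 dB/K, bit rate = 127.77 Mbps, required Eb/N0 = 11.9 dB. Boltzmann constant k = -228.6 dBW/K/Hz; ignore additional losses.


C/N0 = EIRP - FSPL + G/T - k = 44.3 - 209.1 + 30.5 - (-228.6)
C/N0 = 94.3000 dB-Hz
R_b = 127.77 Mbps = 1.2777e+08 bps -> 10*log10(R_b) = 81.0643 dB-Hz
Eb/N0 = C/N0 - 10*log10(R_b) = 94.3000 - 81.0643 = 13.2357 dB
Margin = Eb/N0 - Eb/N0_req = 13.2357 - 11.9 = 1.3357 dB (link closes)

1.3357 dB


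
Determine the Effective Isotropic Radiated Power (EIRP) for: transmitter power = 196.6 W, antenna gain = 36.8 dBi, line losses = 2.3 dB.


Pt = 196.6 W = 22.9358 dBW
EIRP = Pt_dBW + Gt - losses = 22.9358 + 36.8 - 2.3 = 57.4358 dBW

57.4358 dBW


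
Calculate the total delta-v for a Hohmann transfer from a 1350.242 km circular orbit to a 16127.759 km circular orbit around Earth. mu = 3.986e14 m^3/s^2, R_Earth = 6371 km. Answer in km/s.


r1 = 7721.2420 km = 7.721242e+06 m
r2 = 22498.7590 km = 2.2498759e+07 m
dv1 = sqrt(mu/r1)*(sqrt(2*r2/(r1+r2)) - 1) = 1582.4542 m/s
dv2 = sqrt(mu/r2)*(1 - sqrt(2*r1/(r1+r2))) = 1200.2500 m/s
total dv = |dv1| + |dv2| = 1582.4542 + 1200.2500 = 2782.7042 m/s = 2.7827 km/s

2.7827 km/s


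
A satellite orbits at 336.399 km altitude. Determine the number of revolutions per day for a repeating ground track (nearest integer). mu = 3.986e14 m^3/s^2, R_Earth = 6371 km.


r = 6.707399e+06 m
T = 2*pi*sqrt(r^3/mu) = 5466.9164 s = 91.1153 min
revs/day = 1440 / 91.1153 = 15.8042
Rounded: 16 revolutions per day

16 revolutions per day


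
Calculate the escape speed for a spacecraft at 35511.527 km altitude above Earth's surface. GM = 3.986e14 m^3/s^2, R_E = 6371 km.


r = 6371.0 + 35511.527 = 41882.5270 km = 4.1882527e+07 m
v_esc = sqrt(2*mu/r) = sqrt(2*3.986e14 / 4.1882527e+07)
v_esc = 4362.8191 m/s = 4.3628 km/s

4.3628 km/s


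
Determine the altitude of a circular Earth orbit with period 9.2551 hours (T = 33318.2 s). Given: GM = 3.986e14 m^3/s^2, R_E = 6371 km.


T = 33318.2 s
r = (mu*T^2/(4*pi^2))^(1/3) = (3.986e14 * 33318.2^2 / (4*pi^2))^(1/3)
r = 2.2379319e+07 m = 22379.3193 km
alt = r - R_E = 22379.3193 - 6371 = 16008.3193 km

16008.3193 km


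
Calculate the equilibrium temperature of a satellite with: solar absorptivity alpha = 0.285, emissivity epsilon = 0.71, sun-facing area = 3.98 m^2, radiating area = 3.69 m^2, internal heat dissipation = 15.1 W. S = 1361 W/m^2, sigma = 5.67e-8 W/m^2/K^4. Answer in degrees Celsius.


Numerator = alpha*S*A_sun + Q_int = 0.285*1361*3.98 + 15.1 = 1558.8823 W
Denominator = eps*sigma*A_rad = 0.71*5.67e-8*3.69 = 1.4854833e-07 W/K^4
T^4 = 1.0494109e+10 K^4
T = 320.0637 K = 46.9137 C

46.9137 degrees Celsius


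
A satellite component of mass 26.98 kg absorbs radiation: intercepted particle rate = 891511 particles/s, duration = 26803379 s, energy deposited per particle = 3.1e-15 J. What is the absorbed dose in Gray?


Total energy deposited = rate * time * E_per
  = 891511 * 26803379 * 3.1e-15 = 0.07407607 J
Dose = E_total / mass = 0.07407607 / 26.98
Dose = 0.002745592 Gy

0.0027 Gy


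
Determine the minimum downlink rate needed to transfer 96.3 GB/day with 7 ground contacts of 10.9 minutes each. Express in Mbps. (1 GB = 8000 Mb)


total contact time = 7 * 10.9 * 60 = 4578.0000 s
data = 96.3 GB = 770400.0000 Mb
rate = 770400.0000 / 4578.0000 = 168.2831 Mbps

168.2831 Mbps


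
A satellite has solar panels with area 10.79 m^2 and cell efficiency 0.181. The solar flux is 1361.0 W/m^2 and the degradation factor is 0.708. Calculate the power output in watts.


P = area * eta * S * degradation
P = 10.79 * 0.181 * 1361.0 * 0.708
P = 1881.8777 W

1881.8777 W


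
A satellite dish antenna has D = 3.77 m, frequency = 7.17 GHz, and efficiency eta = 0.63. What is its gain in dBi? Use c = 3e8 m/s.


lambda = c/f = 3e8 / 7.17e+09 = 0.041841 m
G = eta*(pi*D/lambda)^2 = 0.63*(pi*3.77/0.041841)^2
G = 50479.9362 (linear)
G = 10*log10(50479.9362) = 47.0312 dBi

47.0312 dBi


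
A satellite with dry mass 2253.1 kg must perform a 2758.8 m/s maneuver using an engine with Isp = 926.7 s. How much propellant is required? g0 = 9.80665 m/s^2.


ve = Isp * g0 = 926.7 * 9.80665 = 9087.822555 m/s
mass ratio = exp(dv/ve) = exp(2758.8/9087.822555) = 1.35468786
m_prop = m_dry * (mr - 1) = 2253.1 * (1.35468786 - 1)
m_prop = 799.1472 kg

799.1472 kg


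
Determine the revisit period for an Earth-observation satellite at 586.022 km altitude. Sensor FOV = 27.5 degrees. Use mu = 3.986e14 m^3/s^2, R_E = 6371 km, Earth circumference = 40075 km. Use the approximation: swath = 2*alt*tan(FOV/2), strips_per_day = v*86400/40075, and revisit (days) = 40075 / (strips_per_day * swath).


swath = 2*586.022*tan(0.2399828) = 286.7973 km
v = sqrt(mu/r) = 7569.3216 m/s = 7.5693 km/s
strips/day = v*86400/40075 = 7.5693*86400/40075 = 16.3191
coverage/day = strips * swath = 16.3191 * 286.7973 = 4680.2849 km
revisit = 40075 / 4680.2849 = 8.5625 days

8.5625 days


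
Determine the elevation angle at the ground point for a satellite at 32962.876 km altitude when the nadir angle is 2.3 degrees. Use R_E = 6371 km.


r = R_E + alt = 39333.8760 km
Law of sines in the satellite / Earth-center / ground-point triangle:
  sin(nadir)/R_E = sin(90 + el)/r  =>  cos(el) = (r/R_E)*sin(nadir)
cos(el) = (39333.8760 / 6371.0000) * sin(2.3 deg) = 0.2477694
el = arccos(0.2477694) = 75.6544 deg
(Earth-central angle = 90 - nadir - el = 12.0456 deg)

75.6544 degrees


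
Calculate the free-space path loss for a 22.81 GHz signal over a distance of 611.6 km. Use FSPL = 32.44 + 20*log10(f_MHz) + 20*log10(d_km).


f = 22.81 GHz = 22810.0000 MHz
d = 611.6 km
FSPL = 32.44 + 20*log10(22810.0000) + 20*log10(611.6)
FSPL = 32.44 + 87.1625 + 55.7293
FSPL = 175.3319 dB

175.3319 dB


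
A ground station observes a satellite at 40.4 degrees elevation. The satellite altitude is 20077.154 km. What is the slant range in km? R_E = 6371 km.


h = 20077.154 km, el = 40.4 deg
d = -R_E*sin(el) + sqrt((R_E*sin(el))^2 + 2*R_E*h + h^2)
d = -6371.0000*sin(0.705113) + sqrt((6371.0000*0.6481199)^2 + 2*6371.0000*20077.154 + 20077.154^2)
d = 21870.1602 km

21870.1602 km


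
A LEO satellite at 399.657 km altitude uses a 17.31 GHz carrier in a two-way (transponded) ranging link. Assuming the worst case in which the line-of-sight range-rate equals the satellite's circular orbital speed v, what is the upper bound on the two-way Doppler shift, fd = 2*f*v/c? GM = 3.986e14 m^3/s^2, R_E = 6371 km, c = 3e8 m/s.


r = 6.770657e+06 m
v = sqrt(mu/r) = 7672.7887 m/s (worst-case radial velocity)
f = 17.31 GHz = 1.731e+10 Hz
fd = 2*f*v/c = 2*1.731e+10*7672.7887/3.0e+08
fd = 885439.8206 Hz

885439.8206 Hz


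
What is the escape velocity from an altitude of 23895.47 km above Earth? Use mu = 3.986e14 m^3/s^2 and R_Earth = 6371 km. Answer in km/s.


r = 6371.0 + 23895.47 = 30266.4700 km = 3.026647e+07 m
v_esc = sqrt(2*mu/r) = sqrt(2*3.986e14 / 3.026647e+07)
v_esc = 5132.1904 m/s = 5.1322 km/s

5.1322 km/s


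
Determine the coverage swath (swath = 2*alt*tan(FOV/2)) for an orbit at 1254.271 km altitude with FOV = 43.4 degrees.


FOV = 43.4 deg = 0.7574729 rad
swath = 2 * alt * tan(FOV/2) = 2 * 1254.271 * tan(0.3787364)
swath = 2 * 1254.271 * 0.3979483
swath = 998.2701 km

998.2701 km


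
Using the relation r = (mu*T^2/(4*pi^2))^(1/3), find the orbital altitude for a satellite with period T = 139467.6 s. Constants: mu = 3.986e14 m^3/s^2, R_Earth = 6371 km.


T = 139467.6 s
r = (mu*T^2/(4*pi^2))^(1/3) = (3.986e14 * 139467.6^2 / (4*pi^2))^(1/3)
r = 5.8126576e+07 m = 58126.5755 km
alt = r - R_E = 58126.5755 - 6371 = 51755.5755 km

51755.5755 km


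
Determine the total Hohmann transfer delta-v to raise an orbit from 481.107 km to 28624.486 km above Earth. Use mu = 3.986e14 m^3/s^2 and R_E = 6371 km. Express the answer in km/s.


r1 = 6852.1070 km = 6.852107e+06 m
r2 = 34995.4860 km = 3.4995486e+07 m
dv1 = sqrt(mu/r1)*(sqrt(2*r2/(r1+r2)) - 1) = 2236.7069 m/s
dv2 = sqrt(mu/r2)*(1 - sqrt(2*r1/(r1+r2))) = 1443.5924 m/s
total dv = |dv1| + |dv2| = 2236.7069 + 1443.5924 = 3680.2993 m/s = 3.6803 km/s

3.6803 km/s


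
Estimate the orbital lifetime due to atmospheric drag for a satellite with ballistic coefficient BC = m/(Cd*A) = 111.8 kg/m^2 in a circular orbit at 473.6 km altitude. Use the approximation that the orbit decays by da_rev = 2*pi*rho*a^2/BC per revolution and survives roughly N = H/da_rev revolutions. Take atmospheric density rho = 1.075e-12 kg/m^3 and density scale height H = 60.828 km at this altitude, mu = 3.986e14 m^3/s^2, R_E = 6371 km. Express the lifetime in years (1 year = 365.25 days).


a = R_E + alt = 6844.6000 km = 6.8446e+06 m
da_rev = 2*pi*rho*a^2/BC = 2*pi*1.075e-12*(6.8446e+06)^2/111.8 = 2.830366 m per revolution
N = H/da_rev = 60828.0000 m / 2.830366 m = 21491.2097 revolutions
P = 2*pi*sqrt(a^3/mu) = 5635.5114 s
lifetime = N*P = 21491.2097 * 5635.5114 = 1.2111396e+08 s = 1401.7819 days
years = 1401.7819 / 365.25 = 3.8379 years

3.8379 years


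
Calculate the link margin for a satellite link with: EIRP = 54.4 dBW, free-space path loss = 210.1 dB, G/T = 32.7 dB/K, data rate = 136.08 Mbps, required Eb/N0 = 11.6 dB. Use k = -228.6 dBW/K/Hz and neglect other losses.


C/N0 = EIRP - FSPL + G/T - k = 54.4 - 210.1 + 32.7 - (-228.6)
C/N0 = 105.6000 dB-Hz
R_b = 136.08 Mbps = 1.3608e+08 bps -> 10*log10(R_b) = 81.3379 dB-Hz
Eb/N0 = C/N0 - 10*log10(R_b) = 105.6000 - 81.3379 = 24.2621 dB
Margin = Eb/N0 - Eb/N0_req = 24.2621 - 11.6 = 12.6621 dB (link closes)

12.6621 dB


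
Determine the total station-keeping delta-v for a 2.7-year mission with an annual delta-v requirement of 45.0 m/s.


dV = rate * years = 45.0 * 2.7
dV = 121.5000 m/s

121.5000 m/s


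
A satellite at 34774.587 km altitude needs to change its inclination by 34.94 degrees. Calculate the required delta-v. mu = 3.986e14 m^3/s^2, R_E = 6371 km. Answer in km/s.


r = 41145.5870 km = 4.1145587e+07 m
V = sqrt(mu/r) = 3112.4832 m/s
di = 34.94 deg = 0.609818 rad
dV = 2*V*sin(di/2) = 2*3112.4832*sin(0.304909)
dV = 1868.7747 m/s = 1.8688 km/s

1.8688 km/s


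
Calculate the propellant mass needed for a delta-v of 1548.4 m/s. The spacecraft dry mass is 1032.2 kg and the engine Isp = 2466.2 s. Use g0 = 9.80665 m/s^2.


ve = Isp * g0 = 2466.2 * 9.80665 = 24185.160230 m/s
mass ratio = exp(dv/ve) = exp(1548.4/24185.160230) = 1.06611663
m_prop = m_dry * (mr - 1) = 1032.2 * (1.06611663 - 1)
m_prop = 68.2456 kg

68.2456 kg


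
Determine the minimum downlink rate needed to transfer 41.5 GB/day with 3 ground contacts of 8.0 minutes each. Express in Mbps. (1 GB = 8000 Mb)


total contact time = 3 * 8.0 * 60 = 1440.0000 s
data = 41.5 GB = 332000.0000 Mb
rate = 332000.0000 / 1440.0000 = 230.5556 Mbps

230.5556 Mbps


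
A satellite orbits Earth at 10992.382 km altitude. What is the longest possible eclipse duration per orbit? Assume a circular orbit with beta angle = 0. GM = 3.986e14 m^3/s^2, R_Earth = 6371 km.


r = 17363.3820 km
T = 379.4997 min
Eclipse fraction = arcsin(R_E/r)/pi = arcsin(6371.0000/17363.3820)/pi
= arcsin(0.3669216)/pi = 0.1195883
Eclipse duration = 0.1195883 * 379.4997 = 45.3837 min

45.3837 minutes


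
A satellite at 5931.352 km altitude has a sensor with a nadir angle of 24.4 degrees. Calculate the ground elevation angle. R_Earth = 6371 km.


r = R_E + alt = 12302.3520 km
Law of sines in the satellite / Earth-center / ground-point triangle:
  sin(nadir)/R_E = sin(90 + el)/r  =>  cos(el) = (r/R_E)*sin(nadir)
cos(el) = (12302.3520 / 6371.0000) * sin(24.4 deg) = 0.7977015
el = arccos(0.7977015) = 37.0888 deg
(Earth-central angle = 90 - nadir - el = 28.5112 deg)

37.0888 degrees


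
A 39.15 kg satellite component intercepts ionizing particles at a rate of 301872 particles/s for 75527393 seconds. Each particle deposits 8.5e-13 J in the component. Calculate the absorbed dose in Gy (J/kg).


Total energy deposited = rate * time * E_per
  = 301872 * 75527393 * 8.5e-13 = 19.3797 J
Dose = E_total / mass = 19.3797 / 39.15
Dose = 0.4950106 Gy

0.4950 Gy


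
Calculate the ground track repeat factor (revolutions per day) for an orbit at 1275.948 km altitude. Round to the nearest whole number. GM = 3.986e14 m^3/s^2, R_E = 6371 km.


r = 7.646948e+06 m
T = 2*pi*sqrt(r^3/mu) = 6654.9290 s = 110.9155 min
revs/day = 1440 / 110.9155 = 12.9829
Rounded: 13 revolutions per day

13 revolutions per day


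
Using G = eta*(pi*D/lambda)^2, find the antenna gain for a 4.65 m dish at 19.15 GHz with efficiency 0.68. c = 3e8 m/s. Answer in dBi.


lambda = c/f = 3e8 / 1.915e+10 = 0.0156658 m
G = eta*(pi*D/lambda)^2 = 0.68*(pi*4.65/0.0156658)^2
G = 591302.3582 (linear)
G = 10*log10(591302.3582) = 57.7181 dBi

57.7181 dBi


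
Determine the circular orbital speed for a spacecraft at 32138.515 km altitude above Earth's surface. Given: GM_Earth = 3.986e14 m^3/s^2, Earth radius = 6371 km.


r = R_E + alt = 6371.0 + 32138.515 = 38509.5150 km = 3.8509515e+07 m
v = sqrt(mu/r) = sqrt(3.986e14 / 3.8509515e+07) = 3217.2486 m/s = 3.2172 km/s

3.2172 km/s


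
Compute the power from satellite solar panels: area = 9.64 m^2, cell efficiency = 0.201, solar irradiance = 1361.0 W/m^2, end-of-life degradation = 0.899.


P = area * eta * S * degradation
P = 9.64 * 0.201 * 1361.0 * 0.899
P = 2370.7781 W

2370.7781 W


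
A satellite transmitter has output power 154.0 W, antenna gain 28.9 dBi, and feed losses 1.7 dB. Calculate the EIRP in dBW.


Pt = 154.0 W = 21.8752 dBW
EIRP = Pt_dBW + Gt - losses = 21.8752 + 28.9 - 1.7 = 49.0752 dBW

49.0752 dBW


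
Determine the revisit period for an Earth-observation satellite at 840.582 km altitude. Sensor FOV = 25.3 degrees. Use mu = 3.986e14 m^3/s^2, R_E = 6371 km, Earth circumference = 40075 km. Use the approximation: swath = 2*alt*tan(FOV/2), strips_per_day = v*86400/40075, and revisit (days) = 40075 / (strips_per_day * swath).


swath = 2*840.582*tan(0.2207842) = 377.3254 km
v = sqrt(mu/r) = 7434.5275 m/s = 7.4345 km/s
strips/day = v*86400/40075 = 7.4345*86400/40075 = 16.0285
coverage/day = strips * swath = 16.0285 * 377.3254 = 6047.9695 km
revisit = 40075 / 6047.9695 = 6.6262 days

6.6262 days


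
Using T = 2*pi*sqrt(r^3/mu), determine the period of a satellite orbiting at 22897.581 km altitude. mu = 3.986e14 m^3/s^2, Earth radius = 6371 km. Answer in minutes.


r = 29268.5810 km = 2.9268581e+07 m
T = 2*pi*sqrt(r^3/mu) = 2*pi*sqrt(2.5072925e+22 / 3.986e14)
T = 49832.6201 s = 830.5437 min

830.5437 minutes


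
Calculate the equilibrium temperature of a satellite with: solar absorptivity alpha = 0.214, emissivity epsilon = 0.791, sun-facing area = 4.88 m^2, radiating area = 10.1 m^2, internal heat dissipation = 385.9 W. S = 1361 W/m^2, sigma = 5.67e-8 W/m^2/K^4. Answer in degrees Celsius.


Numerator = alpha*S*A_sun + Q_int = 0.214*1361*4.88 + 385.9 = 1807.2195 W
Denominator = eps*sigma*A_rad = 0.791*5.67e-8*10.1 = 4.5298197e-07 W/K^4
T^4 = 3.9896059e+09 K^4
T = 251.3232 K = -21.8268 C

-21.8268 degrees Celsius


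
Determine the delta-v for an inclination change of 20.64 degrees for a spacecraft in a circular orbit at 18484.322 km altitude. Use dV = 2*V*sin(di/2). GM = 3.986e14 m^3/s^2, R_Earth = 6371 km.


r = 24855.3220 km = 2.4855322e+07 m
V = sqrt(mu/r) = 4004.5982 m/s
di = 20.64 deg = 0.360236 rad
dV = 2*V*sin(di/2) = 2*4004.5982*sin(0.180118)
dV = 1434.8127 m/s = 1.4348 km/s

1.4348 km/s


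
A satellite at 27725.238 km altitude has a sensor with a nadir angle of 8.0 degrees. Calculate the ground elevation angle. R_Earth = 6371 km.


r = R_E + alt = 34096.2380 km
Law of sines in the satellite / Earth-center / ground-point triangle:
  sin(nadir)/R_E = sin(90 + el)/r  =>  cos(el) = (r/R_E)*sin(nadir)
cos(el) = (34096.2380 / 6371.0000) * sin(8.0 deg) = 0.7448249
el = arccos(0.7448249) = 41.8559 deg
(Earth-central angle = 90 - nadir - el = 40.1441 deg)

41.8559 degrees


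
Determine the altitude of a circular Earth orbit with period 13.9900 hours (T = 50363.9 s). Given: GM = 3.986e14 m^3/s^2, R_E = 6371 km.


T = 50363.9 s
r = (mu*T^2/(4*pi^2))^(1/3) = (3.986e14 * 50363.9^2 / (4*pi^2))^(1/3)
r = 2.947624e+07 m = 29476.2403 km
alt = r - R_E = 29476.2403 - 6371 = 23105.2403 km

23105.2403 km


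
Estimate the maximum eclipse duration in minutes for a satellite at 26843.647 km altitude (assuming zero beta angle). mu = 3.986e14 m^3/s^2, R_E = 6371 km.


r = 33214.6470 km
T = 1004.0479 min
Eclipse fraction = arcsin(R_E/r)/pi = arcsin(6371.0000/33214.6470)/pi
= arcsin(0.191813)/pi = 0.0614367
Eclipse duration = 0.0614367 * 1004.0479 = 61.6854 min

61.6854 minutes


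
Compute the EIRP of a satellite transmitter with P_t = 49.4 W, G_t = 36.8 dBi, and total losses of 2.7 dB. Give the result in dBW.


Pt = 49.4 W = 16.9373 dBW
EIRP = Pt_dBW + Gt - losses = 16.9373 + 36.8 - 2.7 = 51.0373 dBW

51.0373 dBW


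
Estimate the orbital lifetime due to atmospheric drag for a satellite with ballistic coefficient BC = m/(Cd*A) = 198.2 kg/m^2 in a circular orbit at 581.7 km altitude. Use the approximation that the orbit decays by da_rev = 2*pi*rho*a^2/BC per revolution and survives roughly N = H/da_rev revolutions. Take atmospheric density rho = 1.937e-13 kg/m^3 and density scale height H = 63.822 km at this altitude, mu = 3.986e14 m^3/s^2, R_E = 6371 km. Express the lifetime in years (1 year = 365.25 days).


a = R_E + alt = 6952.7000 km = 6.9527e+06 m
da_rev = 2*pi*rho*a^2/BC = 2*pi*1.937e-13*(6.9527e+06)^2/198.2 = 0.296833436 m per revolution
N = H/da_rev = 63822.0000 m / 0.296833436 m = 215009.4705 revolutions
P = 2*pi*sqrt(a^3/mu) = 5769.5436 s
lifetime = N*P = 215009.4705 * 5769.5436 = 1.2405065e+09 s = 14357.7142 days
years = 14357.7142 / 365.25 = 39.3093 years

39.3093 years


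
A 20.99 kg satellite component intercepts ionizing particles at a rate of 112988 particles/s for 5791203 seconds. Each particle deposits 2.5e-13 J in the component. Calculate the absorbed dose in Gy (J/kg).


Total energy deposited = rate * time * E_per
  = 112988 * 5791203 * 2.5e-13 = 0.1635841 J
Dose = E_total / mass = 0.1635841 / 20.99
Dose = 0.007793431 Gy

0.0078 Gy


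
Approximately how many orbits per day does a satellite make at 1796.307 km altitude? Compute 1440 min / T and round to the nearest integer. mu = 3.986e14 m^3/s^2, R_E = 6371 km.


r = 8.167307e+06 m
T = 2*pi*sqrt(r^3/mu) = 7345.6383 s = 122.4273 min
revs/day = 1440 / 122.4273 = 11.7621
Rounded: 12 revolutions per day

12 revolutions per day


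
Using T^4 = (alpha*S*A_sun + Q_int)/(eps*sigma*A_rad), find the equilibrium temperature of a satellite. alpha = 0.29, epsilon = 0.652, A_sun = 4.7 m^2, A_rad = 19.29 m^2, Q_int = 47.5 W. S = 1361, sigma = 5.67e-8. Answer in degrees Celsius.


Numerator = alpha*S*A_sun + Q_int = 0.29*1361*4.7 + 47.5 = 1902.5430 W
Denominator = eps*sigma*A_rad = 0.652*5.67e-8*19.29 = 7.1312044e-07 W/K^4
T^4 = 2.6679126e+09 K^4
T = 227.2704 K = -45.8796 C

-45.8796 degrees Celsius


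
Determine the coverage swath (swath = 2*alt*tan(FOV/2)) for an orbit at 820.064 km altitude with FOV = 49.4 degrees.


FOV = 49.4 deg = 0.8621927 rad
swath = 2 * alt * tan(FOV/2) = 2 * 820.064 * tan(0.4310963)
swath = 2 * 820.064 * 0.4599486
swath = 754.3746 km

754.3746 km


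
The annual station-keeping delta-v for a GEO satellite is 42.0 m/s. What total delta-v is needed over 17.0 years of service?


dV = rate * years = 42.0 * 17.0
dV = 714.0000 m/s

714.0000 m/s


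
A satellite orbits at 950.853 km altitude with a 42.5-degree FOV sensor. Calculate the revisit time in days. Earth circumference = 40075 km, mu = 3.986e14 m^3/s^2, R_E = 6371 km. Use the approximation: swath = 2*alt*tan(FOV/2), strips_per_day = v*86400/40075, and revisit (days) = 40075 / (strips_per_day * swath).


swath = 2*950.853*tan(0.3708825) = 739.5330 km
v = sqrt(mu/r) = 7378.3312 m/s = 7.3783 km/s
strips/day = v*86400/40075 = 7.3783*86400/40075 = 15.9074
coverage/day = strips * swath = 15.9074 * 739.5330 = 11764.0246 km
revisit = 40075 / 11764.0246 = 3.4066 days

3.4066 days


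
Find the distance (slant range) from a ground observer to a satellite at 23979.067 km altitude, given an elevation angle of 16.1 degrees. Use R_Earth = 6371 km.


h = 23979.067 km, el = 16.1 deg
d = -R_E*sin(el) + sqrt((R_E*sin(el))^2 + 2*R_E*h + h^2)
d = -6371.0000*sin(0.280998) + sqrt((6371.0000*0.2773147)^2 + 2*6371.0000*23979.067 + 23979.067^2)
d = 27959.6208 km

27959.6208 km


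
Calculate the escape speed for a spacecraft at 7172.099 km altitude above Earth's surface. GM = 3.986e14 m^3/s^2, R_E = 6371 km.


r = 6371.0 + 7172.099 = 13543.0990 km = 1.3543099e+07 m
v_esc = sqrt(2*mu/r) = sqrt(2*3.986e14 / 1.3543099e+07)
v_esc = 7672.2831 m/s = 7.6723 km/s

7.6723 km/s


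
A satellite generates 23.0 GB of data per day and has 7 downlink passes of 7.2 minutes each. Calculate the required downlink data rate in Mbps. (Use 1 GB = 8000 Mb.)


total contact time = 7 * 7.2 * 60 = 3024.0000 s
data = 23.0 GB = 184000.0000 Mb
rate = 184000.0000 / 3024.0000 = 60.8466 Mbps

60.8466 Mbps


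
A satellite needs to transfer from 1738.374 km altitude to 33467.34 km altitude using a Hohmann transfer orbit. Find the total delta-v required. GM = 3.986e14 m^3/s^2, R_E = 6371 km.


r1 = 8109.3740 km = 8.109374e+06 m
r2 = 39838.3400 km = 3.983834e+07 m
dv1 = sqrt(mu/r1)*(sqrt(2*r2/(r1+r2)) - 1) = 2026.7539 m/s
dv2 = sqrt(mu/r2)*(1 - sqrt(2*r1/(r1+r2))) = 1323.4553 m/s
total dv = |dv1| + |dv2| = 2026.7539 + 1323.4553 = 3350.2092 m/s = 3.3502 km/s

3.3502 km/s


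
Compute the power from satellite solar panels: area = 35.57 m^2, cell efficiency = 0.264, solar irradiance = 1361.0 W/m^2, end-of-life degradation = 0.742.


P = area * eta * S * degradation
P = 35.57 * 0.264 * 1361.0 * 0.742
P = 9483.0889 W

9483.0889 W


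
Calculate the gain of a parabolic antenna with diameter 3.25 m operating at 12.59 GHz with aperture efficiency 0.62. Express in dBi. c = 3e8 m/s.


lambda = c/f = 3e8 / 1.259e+10 = 0.02382844 m
G = eta*(pi*D/lambda)^2 = 0.62*(pi*3.25/0.02382844)^2
G = 113832.7185 (linear)
G = 10*log10(113832.7185) = 50.5627 dBi

50.5627 dBi


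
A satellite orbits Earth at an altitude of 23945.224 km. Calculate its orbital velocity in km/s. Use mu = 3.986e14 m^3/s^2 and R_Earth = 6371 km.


r = R_E + alt = 6371.0 + 23945.224 = 30316.2240 km = 3.0316224e+07 m
v = sqrt(mu/r) = sqrt(3.986e14 / 3.0316224e+07) = 3626.0275 m/s = 3.6260 km/s

3.6260 km/s


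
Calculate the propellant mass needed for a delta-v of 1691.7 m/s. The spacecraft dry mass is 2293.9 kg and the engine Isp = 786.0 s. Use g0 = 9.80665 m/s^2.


ve = Isp * g0 = 786.0 * 9.80665 = 7708.026900 m/s
mass ratio = exp(dv/ve) = exp(1691.7/7708.026900) = 1.24541961
m_prop = m_dry * (mr - 1) = 2293.9 * (1.24541961 - 1)
m_prop = 562.9680 kg

562.9680 kg


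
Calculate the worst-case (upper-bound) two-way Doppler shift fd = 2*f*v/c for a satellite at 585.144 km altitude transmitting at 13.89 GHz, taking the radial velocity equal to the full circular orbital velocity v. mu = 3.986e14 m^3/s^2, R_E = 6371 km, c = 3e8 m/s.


r = 6.956144e+06 m
v = sqrt(mu/r) = 7569.7993 m/s (worst-case radial velocity)
f = 13.89 GHz = 1.389e+10 Hz
fd = 2*f*v/c = 2*1.389e+10*7569.7993/3.0e+08
fd = 700963.4155 Hz

700963.4155 Hz


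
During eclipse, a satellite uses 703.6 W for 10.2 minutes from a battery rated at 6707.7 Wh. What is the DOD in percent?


E_used = P * t / 60 = 703.6 * 10.2 / 60 = 119.6120 Wh
DOD = E_used / E_total * 100 = 119.6120 / 6707.7 * 100
DOD = 1.7832 %

1.7832 %


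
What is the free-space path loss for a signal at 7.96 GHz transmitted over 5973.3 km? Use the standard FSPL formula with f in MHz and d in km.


f = 7.96 GHz = 7960.0000 MHz
d = 5973.3 km
FSPL = 32.44 + 20*log10(7960.0000) + 20*log10(5973.3)
FSPL = 32.44 + 78.0183 + 75.5243
FSPL = 185.9825 dB

185.9825 dB


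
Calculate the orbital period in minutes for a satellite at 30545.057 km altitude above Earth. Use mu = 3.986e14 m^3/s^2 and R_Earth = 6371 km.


r = 36916.0570 km = 3.6916057e+07 m
T = 2*pi*sqrt(r^3/mu) = 2*pi*sqrt(5.0309028e+22 / 3.986e14)
T = 70588.5373 s = 1176.4756 min

1176.4756 minutes


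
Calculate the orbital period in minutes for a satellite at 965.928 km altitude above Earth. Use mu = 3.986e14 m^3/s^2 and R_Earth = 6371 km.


r = 7336.9280 km = 7.336928e+06 m
T = 2*pi*sqrt(r^3/mu) = 2*pi*sqrt(3.9495059e+20 / 3.986e14)
T = 6254.3561 s = 104.2393 min

104.2393 minutes


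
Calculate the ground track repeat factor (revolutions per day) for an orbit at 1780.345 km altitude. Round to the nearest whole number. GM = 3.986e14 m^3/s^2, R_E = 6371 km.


r = 8.151345e+06 m
T = 2*pi*sqrt(r^3/mu) = 7324.1146 s = 122.0686 min
revs/day = 1440 / 122.0686 = 11.7966
Rounded: 12 revolutions per day

12 revolutions per day


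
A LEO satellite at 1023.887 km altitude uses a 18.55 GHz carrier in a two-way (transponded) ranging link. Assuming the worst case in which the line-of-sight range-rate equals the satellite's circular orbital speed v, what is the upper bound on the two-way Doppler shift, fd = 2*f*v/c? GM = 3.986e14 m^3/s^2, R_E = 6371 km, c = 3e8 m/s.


r = 7.394887e+06 m
v = sqrt(mu/r) = 7341.8055 m/s (worst-case radial velocity)
f = 18.55 GHz = 1.855e+10 Hz
fd = 2*f*v/c = 2*1.855e+10*7341.8055/3.0e+08
fd = 907936.6161 Hz

907936.6161 Hz


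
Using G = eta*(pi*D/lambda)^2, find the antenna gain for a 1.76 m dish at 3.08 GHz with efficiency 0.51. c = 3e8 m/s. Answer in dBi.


lambda = c/f = 3e8 / 3.08e+09 = 0.0974026 m
G = eta*(pi*D/lambda)^2 = 0.51*(pi*1.76/0.0974026)^2
G = 1643.4412 (linear)
G = 10*log10(1643.4412) = 32.1575 dBi

32.1575 dBi


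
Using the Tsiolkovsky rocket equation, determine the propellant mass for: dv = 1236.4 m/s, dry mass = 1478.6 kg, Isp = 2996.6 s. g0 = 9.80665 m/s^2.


ve = Isp * g0 = 2996.6 * 9.80665 = 29386.607390 m/s
mass ratio = exp(dv/ve) = exp(1236.4/29386.607390) = 1.04297123
m_prop = m_dry * (mr - 1) = 1478.6 * (1.04297123 - 1)
m_prop = 63.5373 kg

63.5373 kg


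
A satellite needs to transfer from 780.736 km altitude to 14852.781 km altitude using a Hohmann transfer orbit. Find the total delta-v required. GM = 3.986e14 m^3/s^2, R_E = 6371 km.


r1 = 7151.7360 km = 7.151736e+06 m
r2 = 21223.7810 km = 2.1223781e+07 m
dv1 = sqrt(mu/r1)*(sqrt(2*r2/(r1+r2)) - 1) = 1665.4111 m/s
dv2 = sqrt(mu/r2)*(1 - sqrt(2*r1/(r1+r2))) = 1256.8358 m/s
total dv = |dv1| + |dv2| = 1665.4111 + 1256.8358 = 2922.2469 m/s = 2.9222 km/s

2.9222 km/s


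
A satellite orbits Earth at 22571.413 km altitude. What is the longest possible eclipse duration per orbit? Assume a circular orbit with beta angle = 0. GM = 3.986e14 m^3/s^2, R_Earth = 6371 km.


r = 28942.4130 km
T = 816.6991 min
Eclipse fraction = arcsin(R_E/r)/pi = arcsin(6371.0000/28942.4130)/pi
= arcsin(0.2201268)/pi = 0.07064711
Eclipse duration = 0.07064711 * 816.6991 = 57.6974 min

57.6974 minutes


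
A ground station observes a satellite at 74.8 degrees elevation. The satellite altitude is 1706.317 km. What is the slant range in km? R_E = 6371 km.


h = 1706.317 km, el = 74.8 deg
d = -R_E*sin(el) + sqrt((R_E*sin(el))^2 + 2*R_E*h + h^2)
d = -6371.0000*sin(1.3055) + sqrt((6371.0000*0.9650165)^2 + 2*6371.0000*1706.317 + 1706.317^2)
d = 1754.5876 km

1754.5876 km


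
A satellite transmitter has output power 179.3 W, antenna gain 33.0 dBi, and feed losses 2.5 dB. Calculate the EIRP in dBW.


Pt = 179.3 W = 22.5358 dBW
EIRP = Pt_dBW + Gt - losses = 22.5358 + 33.0 - 2.5 = 53.0358 dBW

53.0358 dBW


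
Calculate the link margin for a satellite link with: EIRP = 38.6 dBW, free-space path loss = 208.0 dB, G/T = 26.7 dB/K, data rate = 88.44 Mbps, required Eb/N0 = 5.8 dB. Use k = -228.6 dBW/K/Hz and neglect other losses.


C/N0 = EIRP - FSPL + G/T - k = 38.6 - 208.0 + 26.7 - (-228.6)
C/N0 = 85.9000 dB-Hz
R_b = 88.44 Mbps = 8.844e+07 bps -> 10*log10(R_b) = 79.4665 dB-Hz
Eb/N0 = C/N0 - 10*log10(R_b) = 85.9000 - 79.4665 = 6.4335 dB
Margin = Eb/N0 - Eb/N0_req = 6.4335 - 5.8 = 0.6335127 dB (link closes)

0.6335 dB


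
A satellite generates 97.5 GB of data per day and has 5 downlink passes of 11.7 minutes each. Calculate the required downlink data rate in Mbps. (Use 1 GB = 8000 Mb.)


total contact time = 5 * 11.7 * 60 = 3510.0000 s
data = 97.5 GB = 780000.0000 Mb
rate = 780000.0000 / 3510.0000 = 222.2222 Mbps

222.2222 Mbps


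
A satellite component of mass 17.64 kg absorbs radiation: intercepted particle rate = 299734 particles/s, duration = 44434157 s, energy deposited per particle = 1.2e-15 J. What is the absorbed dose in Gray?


Total energy deposited = rate * time * E_per
  = 299734 * 44434157 * 1.2e-15 = 0.01598211 J
Dose = E_total / mass = 0.01598211 / 17.64
Dose = 9.0601548e-04 Gy

9.0602e-04 Gy


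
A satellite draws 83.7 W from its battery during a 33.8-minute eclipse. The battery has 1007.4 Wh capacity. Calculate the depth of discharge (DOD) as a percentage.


E_used = P * t / 60 = 83.7 * 33.8 / 60 = 47.1510 Wh
DOD = E_used / E_total * 100 = 47.1510 / 1007.4 * 100
DOD = 4.6805 %

4.6805 %


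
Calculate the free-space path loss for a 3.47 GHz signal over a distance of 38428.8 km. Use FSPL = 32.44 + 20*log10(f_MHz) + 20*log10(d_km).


f = 3.47 GHz = 3470.0000 MHz
d = 38428.8 km
FSPL = 32.44 + 20*log10(3470.0000) + 20*log10(38428.8)
FSPL = 32.44 + 70.8066 + 91.6931
FSPL = 194.9397 dB

194.9397 dB


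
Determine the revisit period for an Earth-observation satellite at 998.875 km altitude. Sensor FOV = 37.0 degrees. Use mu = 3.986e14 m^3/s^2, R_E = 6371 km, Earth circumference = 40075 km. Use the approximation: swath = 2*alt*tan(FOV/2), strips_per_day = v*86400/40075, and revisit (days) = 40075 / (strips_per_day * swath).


swath = 2*998.875*tan(0.3228859) = 668.4378 km
v = sqrt(mu/r) = 7354.2533 m/s = 7.3543 km/s
strips/day = v*86400/40075 = 7.3543*86400/40075 = 15.8555
coverage/day = strips * swath = 15.8555 * 668.4378 = 10598.3876 km
revisit = 40075 / 10598.3876 = 3.7812 days

3.7812 days


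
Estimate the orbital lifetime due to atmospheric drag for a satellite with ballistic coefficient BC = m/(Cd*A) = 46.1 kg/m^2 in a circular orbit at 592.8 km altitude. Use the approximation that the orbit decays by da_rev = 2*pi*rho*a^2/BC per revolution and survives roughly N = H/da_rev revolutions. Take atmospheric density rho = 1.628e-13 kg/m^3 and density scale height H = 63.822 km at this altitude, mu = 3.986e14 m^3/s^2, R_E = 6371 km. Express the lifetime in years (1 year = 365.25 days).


a = R_E + alt = 6963.8000 km = 6.9638e+06 m
da_rev = 2*pi*rho*a^2/BC = 2*pi*1.628e-13*(6.9638e+06)^2/46.1 = 1.076034 m per revolution
N = H/da_rev = 63822.0000 m / 1.076034 m = 59312.2619 revolutions
P = 2*pi*sqrt(a^3/mu) = 5783.3657 s
lifetime = N*P = 59312.2619 * 5783.3657 = 3.430245e+08 s = 3970.1910 days
years = 3970.1910 / 365.25 = 10.8698 years

10.8698 years


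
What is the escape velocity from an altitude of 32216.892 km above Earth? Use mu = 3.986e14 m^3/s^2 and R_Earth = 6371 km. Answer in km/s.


r = 6371.0 + 32216.892 = 38587.8920 km = 3.8587892e+07 m
v_esc = sqrt(2*mu/r) = sqrt(2*3.986e14 / 3.8587892e+07)
v_esc = 4545.2536 m/s = 4.5453 km/s

4.5453 km/s


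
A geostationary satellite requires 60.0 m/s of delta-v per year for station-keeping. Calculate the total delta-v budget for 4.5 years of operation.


dV = rate * years = 60.0 * 4.5
dV = 270.0000 m/s

270.0000 m/s


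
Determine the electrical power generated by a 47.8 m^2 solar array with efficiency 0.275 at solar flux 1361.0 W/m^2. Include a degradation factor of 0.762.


P = area * eta * S * degradation
P = 47.8 * 0.275 * 1361.0 * 0.762
P = 13632.4429 W

13632.4429 W


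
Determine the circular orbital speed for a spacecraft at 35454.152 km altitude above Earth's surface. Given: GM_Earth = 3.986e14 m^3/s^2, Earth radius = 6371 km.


r = R_E + alt = 6371.0 + 35454.152 = 41825.1520 km = 4.1825152e+07 m
v = sqrt(mu/r) = sqrt(3.986e14 / 4.1825152e+07) = 3087.0942 m/s = 3.0871 km/s

3.0871 km/s


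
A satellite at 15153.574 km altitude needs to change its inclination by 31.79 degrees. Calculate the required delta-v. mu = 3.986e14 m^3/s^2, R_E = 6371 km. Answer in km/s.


r = 21524.5740 km = 2.1524574e+07 m
V = sqrt(mu/r) = 4303.2974 m/s
di = 31.79 deg = 0.5548402 rad
dV = 2*V*sin(di/2) = 2*4303.2974*sin(0.2774201)
dV = 2357.1337 m/s = 2.3571 km/s

2.3571 km/s


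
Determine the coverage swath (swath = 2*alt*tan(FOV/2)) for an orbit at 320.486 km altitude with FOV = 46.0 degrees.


FOV = 46.0 deg = 0.8028515 rad
swath = 2 * alt * tan(FOV/2) = 2 * 320.486 * tan(0.4014257)
swath = 2 * 320.486 * 0.4244748
swath = 272.0765 km

272.0765 km


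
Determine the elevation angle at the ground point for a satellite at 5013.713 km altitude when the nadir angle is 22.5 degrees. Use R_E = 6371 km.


r = R_E + alt = 11384.7130 km
Law of sines in the satellite / Earth-center / ground-point triangle:
  sin(nadir)/R_E = sin(90 + el)/r  =>  cos(el) = (r/R_E)*sin(nadir)
cos(el) = (11384.7130 / 6371.0000) * sin(22.5 deg) = 0.6838394
el = arccos(0.6838394) = 46.8556 deg
(Earth-central angle = 90 - nadir - el = 20.6444 deg)

46.8556 degrees


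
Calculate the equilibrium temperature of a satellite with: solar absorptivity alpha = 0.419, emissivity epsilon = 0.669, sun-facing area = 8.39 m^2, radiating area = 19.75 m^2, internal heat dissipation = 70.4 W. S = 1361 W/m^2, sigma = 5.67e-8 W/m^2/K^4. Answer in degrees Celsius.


Numerator = alpha*S*A_sun + Q_int = 0.419*1361*8.39 + 70.4 = 4854.8730 W
Denominator = eps*sigma*A_rad = 0.669*5.67e-8*19.75 = 7.4916293e-07 W/K^4
T^4 = 6.4803968e+09 K^4
T = 283.7268 K = 10.5768 C

10.5768 degrees Celsius


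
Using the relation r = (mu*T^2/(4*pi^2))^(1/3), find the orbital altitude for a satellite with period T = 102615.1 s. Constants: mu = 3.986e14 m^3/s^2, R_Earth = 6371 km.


T = 102615.1 s
r = (mu*T^2/(4*pi^2))^(1/3) = (3.986e14 * 102615.1^2 / (4*pi^2))^(1/3)
r = 4.737327e+07 m = 47373.2705 km
alt = r - R_E = 47373.2705 - 6371 = 41002.2705 km

41002.2705 km


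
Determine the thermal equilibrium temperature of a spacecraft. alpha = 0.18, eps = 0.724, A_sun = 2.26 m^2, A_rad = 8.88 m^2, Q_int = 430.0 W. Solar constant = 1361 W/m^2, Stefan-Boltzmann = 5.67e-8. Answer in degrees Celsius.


Numerator = alpha*S*A_sun + Q_int = 0.18*1361*2.26 + 430.0 = 983.6548 W
Denominator = eps*sigma*A_rad = 0.724*5.67e-8*8.88 = 3.645311e-07 W/K^4
T^4 = 2.6984112e+09 K^4
T = 227.9172 K = -45.2328 C

-45.2328 degrees Celsius


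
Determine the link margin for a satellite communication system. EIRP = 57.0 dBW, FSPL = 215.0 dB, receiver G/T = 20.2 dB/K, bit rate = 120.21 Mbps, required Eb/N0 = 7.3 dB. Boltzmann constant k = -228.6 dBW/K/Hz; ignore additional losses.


C/N0 = EIRP - FSPL + G/T - k = 57.0 - 215.0 + 20.2 - (-228.6)
C/N0 = 90.8000 dB-Hz
R_b = 120.21 Mbps = 1.2021e+08 bps -> 10*log10(R_b) = 80.7994 dB-Hz
Eb/N0 = C/N0 - 10*log10(R_b) = 90.8000 - 80.7994 = 10.0006 dB
Margin = Eb/N0 - Eb/N0_req = 10.0006 - 7.3 = 2.7006 dB (link closes)

2.7006 dB


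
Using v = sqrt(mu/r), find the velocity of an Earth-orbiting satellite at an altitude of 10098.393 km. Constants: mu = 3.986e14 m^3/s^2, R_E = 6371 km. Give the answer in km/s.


r = R_E + alt = 6371.0 + 10098.393 = 16469.3930 km = 1.6469393e+07 m
v = sqrt(mu/r) = sqrt(3.986e14 / 1.6469393e+07) = 4919.6007 m/s = 4.9196 km/s

4.9196 km/s


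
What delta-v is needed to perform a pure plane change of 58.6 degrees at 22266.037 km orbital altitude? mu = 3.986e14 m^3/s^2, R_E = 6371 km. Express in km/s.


r = 28637.0370 km = 2.8637037e+07 m
V = sqrt(mu/r) = 3730.8227 m/s
di = 58.6 deg = 1.0228 rad
dV = 2*V*sin(di/2) = 2*3730.8227*sin(0.5113815)
dV = 3651.5983 m/s = 3.6516 km/s

3.6516 km/s
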